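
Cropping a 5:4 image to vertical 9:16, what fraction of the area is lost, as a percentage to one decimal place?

vertical 9:16 is narrower than 5:4, so the crop keeps the full height and trims the width.
(0.562)/(1.250) ≈ 0.450 of the area survives, leaving 55.00% discarded.

55.0%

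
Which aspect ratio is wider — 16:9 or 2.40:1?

2.40:1

16:9 = 1.778 and 2.4; 2.4 > 1.778.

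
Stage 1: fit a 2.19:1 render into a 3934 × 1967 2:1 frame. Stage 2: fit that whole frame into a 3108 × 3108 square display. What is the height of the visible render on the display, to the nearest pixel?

1419 px

Inside the 3934×1967 canvas the render is width-limited at 3934.00 × 1796.35.
The 2:1 canvas is width-limited in 3108×3108, giving 3108.00 × 1554.00; scale factor 0.7900.
So the render's height is 1796.35 × 0.7900 ≈ 1419.18.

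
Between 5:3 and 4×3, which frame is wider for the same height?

5:3 = 1.667 and 4×3 = 1.333; 1.667 > 1.333.

5:3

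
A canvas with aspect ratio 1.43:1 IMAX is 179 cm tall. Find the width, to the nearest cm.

256 cm

At 1.43:1 IMAX, 179 × 1.430 ≈ 255.97.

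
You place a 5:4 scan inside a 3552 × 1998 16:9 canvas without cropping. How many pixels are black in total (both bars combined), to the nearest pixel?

2106891 pixels

5:4 is narrower than 16:9, so it spans the full height.
Content width = 1998 × 5/4 ≈ 2497.5000 px.
3552 − 2497.5000 = 1054.5000 px of bars.
That's 1054.5000 × 1998 ≈ 2106891 black pixels.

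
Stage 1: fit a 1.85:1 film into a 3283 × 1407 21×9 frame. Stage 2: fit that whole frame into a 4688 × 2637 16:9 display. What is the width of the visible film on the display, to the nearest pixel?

First fit — 1.85:1 into 3283×1407 spans the height: 2602.95 × 1407.00.
21×9 in 4688×2637: fills the width, so the intermediate becomes 4688.00 × 2009.14 — a scale of ×1.4280.
So the film's width is 2602.95 × 1.4280 ≈ 3716.91.

3717 px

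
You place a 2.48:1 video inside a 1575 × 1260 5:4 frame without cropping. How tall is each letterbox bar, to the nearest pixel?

Since 2.480 > 1.250, the video is width-limited.
That makes the image 635.08 px tall (1575 / 2.480).
Black = 1260 − 635.08 = 624.92 px, or 312.46 per bar.

312 px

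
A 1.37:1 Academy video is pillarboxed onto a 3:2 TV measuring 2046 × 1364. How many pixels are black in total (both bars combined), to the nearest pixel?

241864 pixels

1.37:1 Academy (1.370) < 3:2 (1.500), so the video fills the height.
The video is 1364 × 1.370 ≈ 1868.6800 px wide.
Leftover width: 2046 − 1868.6800 = 177.3200 px.
Bar area = 177.3200 × 1364 ≈ 241864 px.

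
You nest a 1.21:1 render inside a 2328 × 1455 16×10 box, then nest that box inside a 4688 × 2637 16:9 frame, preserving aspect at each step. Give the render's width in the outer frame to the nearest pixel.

3191 px

Inside the 2328×1455 canvas the render is height-limited at 1760.55 × 1455.00.
Second fit — the 16×10 canvas into 4688×2637 spans the height: 4219.20 × 2637.00 (×1.8124 from 2328×1455).
The render scales with it: width 1760.55 × 1.8124 ≈ 3190.77.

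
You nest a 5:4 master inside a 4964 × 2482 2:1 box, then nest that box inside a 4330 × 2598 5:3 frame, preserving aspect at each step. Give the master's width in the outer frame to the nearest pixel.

5:4 in 4964×2482: fills the height, so the master is 3102.50 × 2482.00.
The 2:1 canvas is width-limited in 4330×2598, giving 4330.00 × 2165.00; scale factor 0.8723.
The master scales with it: width 3102.50 × 0.8723 ≈ 2706.25.

2706 px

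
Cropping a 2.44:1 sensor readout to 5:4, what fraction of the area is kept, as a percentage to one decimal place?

The height stays; only width is cut (since 5:4 is narrower than 2.44:1).
(1.250)/(2.440) ≈ 0.512 of the area survives.

51.2%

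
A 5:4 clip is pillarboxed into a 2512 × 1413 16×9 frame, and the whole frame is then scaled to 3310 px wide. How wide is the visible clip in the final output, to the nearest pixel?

2327 px

Fitted into 2512×1413, the clip spans the height; its width is 1413 × 5/4 ≈ 1766.25 px.
The frame scales by 3310/2512 = 1.3177; 1766.25 × 1.3177 ≈ 2327.34 px.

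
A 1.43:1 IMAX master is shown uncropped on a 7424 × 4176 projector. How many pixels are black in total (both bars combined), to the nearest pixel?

6064888 pixels

1.43:1 IMAX (1.430) < 16:9 (1.778), so the master fills the height.
Content width = 4176 × 1.430 ≈ 5971.6800 px.
Leftover width: 7424 − 5971.6800 = 1452.3200 px.
Bar area = 1452.3200 × 4176 ≈ 6064888 px.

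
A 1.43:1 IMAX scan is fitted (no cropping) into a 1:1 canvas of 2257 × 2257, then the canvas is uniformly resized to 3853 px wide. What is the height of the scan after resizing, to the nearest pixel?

2694 px

In the 2257×2257 frame the scan fills the width: height = 2257 / 1.430 ≈ 1578.32 px.
Resizing to 3853 px wide multiplies everything by 1.7071: 1578.32 → 2694.41 px.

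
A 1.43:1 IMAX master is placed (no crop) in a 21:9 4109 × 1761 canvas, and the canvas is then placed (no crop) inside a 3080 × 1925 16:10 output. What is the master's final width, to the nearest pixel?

Inside the 4109×1761 canvas the master is height-limited at 2518.23 × 1761.00.
Second fit — the 21:9 canvas into 3080×1925 spans the width: 3080.00 × 1320.00 (×0.7496 from 4109×1761).
So the master's width is 2518.23 × 0.7496 ≈ 1887.60.

1888 px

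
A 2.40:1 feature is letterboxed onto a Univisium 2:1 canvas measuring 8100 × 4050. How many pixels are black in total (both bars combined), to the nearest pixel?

5467500 pixels

Since 2.400 > 2.000, the feature is width-limited.
That makes the image 3375.0000 px tall (8100 / 2.400).
Leftover height: 4050 − 3375.0000 = 675.0000 px.
That's 675.0000 × 8100 ≈ 5467500 black pixels.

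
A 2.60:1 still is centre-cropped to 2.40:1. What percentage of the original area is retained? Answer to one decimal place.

The height stays; only width is cut (since 2.40:1 is narrower than 2.60:1).
(2.400)/(2.600) ≈ 0.923 of the area survives.

92.3%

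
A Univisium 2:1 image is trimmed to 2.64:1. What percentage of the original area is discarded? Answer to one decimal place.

24.2%

2.64:1 is wider than Univisium 2:1, so the crop keeps the full width and trims the height.
Fraction kept = (2.000)/(2.640) ≈ 75.76%, so 24.24% is lost.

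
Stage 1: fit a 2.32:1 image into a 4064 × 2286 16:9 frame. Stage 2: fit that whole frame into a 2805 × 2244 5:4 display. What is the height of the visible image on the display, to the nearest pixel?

First fit — 2.32:1 into 4064×2286 spans the width: 4064.00 × 1751.72.
Second fit — the 16:9 canvas into 2805×2244 spans the width: 2805.00 × 1577.81 (×0.6902 from 4064×2286).
The image scales with it: height 1751.72 × 0.6902 ≈ 1209.05.

1209 px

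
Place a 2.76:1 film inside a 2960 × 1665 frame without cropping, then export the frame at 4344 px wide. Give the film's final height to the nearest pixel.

1574 px

In the 2960×1665 frame the film fills the width: height = 2960 / 2.760 ≈ 1072.46 px.
Resizing to 4344 px wide multiplies everything by 1.4676: 1072.46 → 1573.91 px.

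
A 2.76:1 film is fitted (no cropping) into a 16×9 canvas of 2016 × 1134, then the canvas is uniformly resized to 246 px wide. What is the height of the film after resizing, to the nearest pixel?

Fitted into 2016×1134, the film spans the width; its height is 2016 / 2.760 ≈ 730.43 px.
Resizing to 246 px wide multiplies everything by 0.1220: 730.43 → 89.13 px.

89 px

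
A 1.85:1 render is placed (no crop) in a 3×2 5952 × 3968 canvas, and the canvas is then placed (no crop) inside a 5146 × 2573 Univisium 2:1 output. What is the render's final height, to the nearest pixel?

Inside the 5952×3968 canvas the render is width-limited at 5952.00 × 3217.30.
Second fit — the 3×2 canvas into 5146×2573 spans the height: 3859.50 × 2573.00 (×0.6484 from 5952×3968).
So the render's height is 3217.30 × 0.6484 ≈ 2086.22.

2086 px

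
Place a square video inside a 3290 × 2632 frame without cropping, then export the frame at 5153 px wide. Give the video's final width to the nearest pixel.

4122 px

At 3290×2632 the video is height-limited, so width = 2632 × 1/1 ≈ 2632.00 px.
The frame scales by 5153/3290 = 1.5663; 2632.00 × 1.5663 ≈ 4122.40 px.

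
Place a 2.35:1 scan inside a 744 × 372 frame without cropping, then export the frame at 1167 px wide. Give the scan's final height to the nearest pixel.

497 px

At 744×372 the scan is width-limited, so height = 744 / 2.350 ≈ 316.60 px.
The frame scales by 1167/744 = 1.5685; 316.60 × 1.5685 ≈ 496.60 px.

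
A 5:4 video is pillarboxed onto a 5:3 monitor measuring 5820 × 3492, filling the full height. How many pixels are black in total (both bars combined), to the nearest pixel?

5080860 pixels

Content width = 3492 × 5/4 ≈ 4365.0000 px.
Black = 5820 − 4365.0000 = 1455.0000 px.
That's 1455.0000 × 3492 ≈ 5080860 black pixels.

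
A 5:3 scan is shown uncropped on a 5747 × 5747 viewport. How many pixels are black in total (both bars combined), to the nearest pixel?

13211204 pixels

5:3 is wider than square, so it spans the full width.
The scan is 5747 × 3/5 ≈ 3448.2000 px tall.
Black = 5747 − 3448.2000 = 2298.8000 px.
Across the 5747-px span: 2298.8000 × 5747 ≈ 13211204 px.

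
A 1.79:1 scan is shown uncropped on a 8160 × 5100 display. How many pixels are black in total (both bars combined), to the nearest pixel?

4417341 pixels

1.79:1 is wider than 16:10, so it spans the full width.
That makes the image 4558.6592 px tall (8160 / 1.790).
Leftover height: 5100 − 4558.6592 = 541.3408 px.
Across the 8160-px span: 541.3408 × 8160 ≈ 4417341 px.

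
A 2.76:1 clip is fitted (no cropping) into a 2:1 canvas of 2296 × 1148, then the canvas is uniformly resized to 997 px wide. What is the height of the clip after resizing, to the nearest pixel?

361 px

At 2296×1148 the clip is width-limited, so height = 2296 / 2.760 ≈ 831.88 px.
The frame scales by 997/2296 = 0.4342; 831.88 × 0.4342 ≈ 361.23 px.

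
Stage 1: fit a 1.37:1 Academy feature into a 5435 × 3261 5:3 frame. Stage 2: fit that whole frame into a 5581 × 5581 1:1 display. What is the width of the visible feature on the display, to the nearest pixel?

4588 px

Inside the 5435×3261 canvas the feature is height-limited at 4467.57 × 3261.00.
Second fit — the 5:3 canvas into 5581×5581 spans the width: 5581.00 × 3348.60 (×1.0269 from 5435×3261).
So the feature's width is 4467.57 × 1.0269 ≈ 4587.58.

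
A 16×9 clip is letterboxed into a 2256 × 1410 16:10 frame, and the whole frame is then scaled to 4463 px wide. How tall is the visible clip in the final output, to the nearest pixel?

2510 px

At 2256×1410 the clip is width-limited, so height = 2256 × 9/16 ≈ 1269.00 px.
Scaling 2256 → 4463 is ×1.9783, so the height becomes 1269.00 × 1.9783 ≈ 2510.44 px.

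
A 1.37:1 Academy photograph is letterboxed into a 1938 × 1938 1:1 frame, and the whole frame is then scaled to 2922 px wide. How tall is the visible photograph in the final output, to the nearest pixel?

In the 1938×1938 frame the photograph fills the width: height = 1938 / 1.370 ≈ 1414.60 px.
The frame scales by 2922/1938 = 1.5077; 1414.60 × 1.5077 ≈ 2132.85 px.

2133 px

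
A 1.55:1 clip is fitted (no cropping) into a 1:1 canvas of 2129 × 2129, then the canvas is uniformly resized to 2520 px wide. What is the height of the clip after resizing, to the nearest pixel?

1626 px

Fitted into 2129×2129, the clip spans the width; its height is 2129 / 1.550 ≈ 1373.55 px.
Resizing to 2520 px wide multiplies everything by 1.1837: 1373.55 → 1625.81 px.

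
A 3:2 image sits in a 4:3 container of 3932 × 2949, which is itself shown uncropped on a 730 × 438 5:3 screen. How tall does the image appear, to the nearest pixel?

389 px

Inside the 3932×2949 canvas the image is width-limited at 3932.00 × 2621.33.
The 4:3 canvas is height-limited in 730×438, giving 584.00 × 438.00; scale factor 0.1485.
So the image's height is 2621.33 × 0.1485 ≈ 389.33.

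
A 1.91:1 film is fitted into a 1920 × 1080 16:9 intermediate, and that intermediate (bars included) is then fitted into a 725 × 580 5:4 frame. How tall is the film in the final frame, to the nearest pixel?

Inside the 1920×1080 canvas the film is width-limited at 1920.00 × 1005.24.
Second fit — the 16:9 canvas into 725×580 spans the width: 725.00 × 407.81 (×0.3776 from 1920×1080).
Applying the same ×0.3776: 1005.24 → 379.58.

380 px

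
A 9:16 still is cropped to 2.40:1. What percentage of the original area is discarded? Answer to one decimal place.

76.6%

2.40:1 is wider than 9:16, so the crop keeps the full width and trims the height.
Fraction kept = (0.562)/(2.400) ≈ 23.44%, so 76.56% is lost.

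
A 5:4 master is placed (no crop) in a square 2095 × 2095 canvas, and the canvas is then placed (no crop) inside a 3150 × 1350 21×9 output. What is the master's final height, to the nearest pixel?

First fit — 5:4 into 2095×2095 spans the width: 2095.00 × 1676.00.
Second fit — the square canvas into 3150×1350 spans the height: 1350.00 × 1350.00 (×0.6444 from 2095×2095).
The master scales with it: height 1676.00 × 0.6444 ≈ 1080.00.

1080 px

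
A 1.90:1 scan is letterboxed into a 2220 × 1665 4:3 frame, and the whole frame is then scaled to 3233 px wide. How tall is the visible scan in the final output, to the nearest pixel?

Fitted into 2220×1665, the scan spans the width; its height is 2220 / 1.900 ≈ 1168.42 px.
Resizing to 3233 px wide multiplies everything by 1.4563: 1168.42 → 1701.58 px.

1702 px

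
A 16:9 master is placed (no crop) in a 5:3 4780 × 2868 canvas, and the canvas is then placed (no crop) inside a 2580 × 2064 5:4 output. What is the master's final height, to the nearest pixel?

First fit — 16:9 into 4780×2868 spans the width: 4780.00 × 2688.75.
5:3 in 2580×2064: fills the width, so the intermediate becomes 2580.00 × 1548.00 — a scale of ×0.5397.
So the master's height is 2688.75 × 0.5397 ≈ 1451.25.

1451 px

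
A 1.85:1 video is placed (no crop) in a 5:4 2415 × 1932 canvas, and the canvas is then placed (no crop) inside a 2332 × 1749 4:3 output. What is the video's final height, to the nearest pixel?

Inside the 2415×1932 canvas the video is width-limited at 2415.00 × 1305.41.
The 5:4 canvas is height-limited in 2332×1749, giving 2186.25 × 1749.00; scale factor 0.9053.
Applying the same ×0.9053: 1305.41 → 1181.76.

1182 px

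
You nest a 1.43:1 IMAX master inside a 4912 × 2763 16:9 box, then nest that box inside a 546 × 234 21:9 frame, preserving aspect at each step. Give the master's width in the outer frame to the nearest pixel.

Inside the 4912×2763 canvas the master is height-limited at 3951.09 × 2763.00.
Second fit — the 16:9 canvas into 546×234 spans the height: 416.00 × 234.00 (×0.0847 from 4912×2763).
So the master's width is 3951.09 × 0.0847 ≈ 334.62.

335 px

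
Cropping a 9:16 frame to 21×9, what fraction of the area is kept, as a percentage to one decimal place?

24.1%

Going from 9:16 to 21×9 means cutting height while keeping width.
Fraction kept = (0.562)/(2.333) ≈ 24.11%.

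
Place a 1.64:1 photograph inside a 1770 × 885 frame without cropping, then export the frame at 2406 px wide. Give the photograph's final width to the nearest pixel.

1973 px

In the 1770×885 frame the photograph fills the height: width = 885 × 1.640 ≈ 1451.40 px.
Scaling 1770 → 2406 is ×1.3593, so the width becomes 1451.40 × 1.3593 ≈ 1972.92 px.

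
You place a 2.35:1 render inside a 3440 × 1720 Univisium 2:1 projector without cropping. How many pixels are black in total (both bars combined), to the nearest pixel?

881226 pixels

2.35:1 is wider than Univisium 2:1, so it spans the full width.
The render is 3440 / 2.350 ≈ 1463.8298 px tall.
1720 − 1463.8298 = 256.1702 px of bars.
That's 256.1702 × 3440 ≈ 881226 black pixels.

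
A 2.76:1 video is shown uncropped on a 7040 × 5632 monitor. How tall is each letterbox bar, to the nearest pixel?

2.76:1 is wider than 5:4, so it spans the full width.
The video is 7040 / 2.760 ≈ 2550.72 px tall.
Leftover height: 5632 − 2550.72 = 3081.28 px → 1540.64 each side.

1541 px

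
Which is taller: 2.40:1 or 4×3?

4×3

2.4 and 4×3 = 1.333; 2.4 > 1.333. The smaller width-to-height ratio is the taller frame.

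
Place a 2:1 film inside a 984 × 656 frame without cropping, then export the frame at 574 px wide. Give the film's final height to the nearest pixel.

In the 984×656 frame the film fills the width: height = 984 × 1/2 ≈ 492.00 px.
Scaling 984 → 574 is ×0.5833, so the height becomes 492.00 × 0.5833 ≈ 287.00 px.

287 px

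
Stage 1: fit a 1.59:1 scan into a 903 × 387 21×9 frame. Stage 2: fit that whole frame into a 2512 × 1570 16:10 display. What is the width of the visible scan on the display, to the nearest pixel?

1712 px

Inside the 903×387 canvas the scan is height-limited at 615.33 × 387.00.
The 21×9 canvas is width-limited in 2512×1570, giving 2512.00 × 1076.57; scale factor 2.7818.
The scan scales with it: width 615.33 × 2.7818 ≈ 1711.75.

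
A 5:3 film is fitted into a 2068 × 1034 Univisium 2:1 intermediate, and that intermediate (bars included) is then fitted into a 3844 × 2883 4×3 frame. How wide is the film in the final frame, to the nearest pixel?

3203 px

5:3 in 2068×1034: fills the height, so the film is 1723.33 × 1034.00.
Second fit — the Univisium 2:1 canvas into 3844×2883 spans the width: 3844.00 × 1922.00 (×1.8588 from 2068×1034).
So the film's width is 1723.33 × 1.8588 ≈ 3203.33.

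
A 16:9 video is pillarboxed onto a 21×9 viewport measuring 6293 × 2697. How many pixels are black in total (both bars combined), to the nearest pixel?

Since 1.778 < 2.333, the video is height-limited.
Content width = 2697 × 16/9 ≈ 4794.6667 px.
6293 − 4794.6667 = 1498.3333 px of bars.
That's 1498.3333 × 2697 ≈ 4041005 black pixels.

4041005 pixels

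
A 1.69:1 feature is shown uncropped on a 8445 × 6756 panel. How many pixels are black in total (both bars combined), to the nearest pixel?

14854405 pixels

Since 1.690 > 1.250, the feature is width-limited.
The feature is 8445 / 1.690 ≈ 4997.0414 px tall.
Black = 6756 − 4997.0414 = 1758.9586 px.
That's 1758.9586 × 8445 ≈ 14854405 black pixels.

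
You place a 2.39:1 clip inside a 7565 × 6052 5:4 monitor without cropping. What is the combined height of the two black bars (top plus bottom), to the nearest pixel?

2.39:1 is wider than 5:4, so it spans the full width.
That makes the image 3165.27 px tall (7565 / 2.390).
Leftover height: 6052 − 3165.27 = 2886.73 px.

2887 px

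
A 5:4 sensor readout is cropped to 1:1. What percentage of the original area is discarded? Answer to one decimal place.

20.0%

Going from 5:4 to 1:1 means cutting width while keeping height.
Fraction kept = (1.000)/(1.250) ≈ 80.00%, so 20.00% is lost.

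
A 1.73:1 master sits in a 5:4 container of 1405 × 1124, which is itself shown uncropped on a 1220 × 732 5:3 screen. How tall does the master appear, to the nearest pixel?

529 px

First fit — 1.73:1 into 1405×1124 spans the width: 1405.00 × 812.14.
5:4 in 1220×732: fills the height, so the intermediate becomes 915.00 × 732.00 — a scale of ×0.6512.
Applying the same ×0.6512: 812.14 → 528.90.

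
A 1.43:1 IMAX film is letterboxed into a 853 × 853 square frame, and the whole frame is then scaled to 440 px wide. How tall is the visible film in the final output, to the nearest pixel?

308 px

In the 853×853 frame the film fills the width: height = 853 / 1.430 ≈ 596.50 px.
Scaling 853 → 440 is ×0.5158, so the height becomes 596.50 × 0.5158 ≈ 307.69 px.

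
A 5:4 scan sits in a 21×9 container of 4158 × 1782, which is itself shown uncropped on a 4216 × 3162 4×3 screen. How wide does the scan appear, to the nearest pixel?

Inside the 4158×1782 canvas the scan is height-limited at 2227.50 × 1782.00.
21×9 in 4216×3162: fills the width, so the intermediate becomes 4216.00 × 1806.86 — a scale of ×1.0139.
The scan scales with it: width 2227.50 × 1.0139 ≈ 2258.57.

2259 px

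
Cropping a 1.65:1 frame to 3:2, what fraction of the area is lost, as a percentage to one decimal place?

9.1%

The height stays; only width is cut (since 3:2 is narrower than 1.65:1).
Area ratio = (1.500)/(1.650) = 90.91%; the remaining 9.09% is cropped out.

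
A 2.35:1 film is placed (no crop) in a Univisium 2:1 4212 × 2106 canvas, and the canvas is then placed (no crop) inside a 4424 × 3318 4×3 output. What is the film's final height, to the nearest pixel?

First fit — 2.35:1 into 4212×2106 spans the width: 4212.00 × 1792.34.
Univisium 2:1 in 4424×3318: fills the width, so the intermediate becomes 4424.00 × 2212.00 — a scale of ×1.0503.
So the film's height is 1792.34 × 1.0503 ≈ 1882.55.

1883 px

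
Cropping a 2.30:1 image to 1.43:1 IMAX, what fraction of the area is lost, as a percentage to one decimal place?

1.43:1 IMAX is narrower than 2.30:1, so the crop keeps the full height and trims the width.
Area ratio = (1.430)/(2.300) = 62.17%; the remaining 37.83% is cropped out.

37.8%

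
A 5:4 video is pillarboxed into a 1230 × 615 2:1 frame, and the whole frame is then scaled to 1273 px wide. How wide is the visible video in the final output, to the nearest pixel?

Fitted into 1230×615, the video spans the height; its width is 615 × 5/4 ≈ 768.75 px.
Scaling 1230 → 1273 is ×1.0350, so the width becomes 768.75 × 1.0350 ≈ 795.62 px.

796 px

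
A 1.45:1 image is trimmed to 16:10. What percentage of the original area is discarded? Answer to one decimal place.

9.4%

Going from 1.45:1 to 16:10 means cutting height while keeping width.
(1.450)/(1.600) ≈ 0.906 of the area survives, leaving 9.38% discarded.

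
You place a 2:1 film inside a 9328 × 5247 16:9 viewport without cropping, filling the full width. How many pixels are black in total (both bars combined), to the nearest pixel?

5438224 pixels

The film is 9328 × 1/2 ≈ 4664.0000 px tall.
Leftover height: 5247 − 4664.0000 = 583.0000 px.
Across the 9328-px span: 583.0000 × 9328 ≈ 5438224 px.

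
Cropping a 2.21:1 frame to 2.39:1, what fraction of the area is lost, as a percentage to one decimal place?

7.5%

2.39:1 is wider than 2.21:1, so the crop keeps the full width and trims the height.
Area ratio = (2.210)/(2.390) = 92.47%; the remaining 7.53% is cropped out.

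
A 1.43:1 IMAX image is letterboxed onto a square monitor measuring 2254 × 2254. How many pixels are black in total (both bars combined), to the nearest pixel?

1.43:1 IMAX is wider than square, so it spans the full width.
The image is 2254 / 1.430 ≈ 1576.2238 px tall.
2254 − 1576.2238 = 677.7762 px of bars.
Bar area = 677.7762 × 2254 ≈ 1527708 px.

1527708 pixels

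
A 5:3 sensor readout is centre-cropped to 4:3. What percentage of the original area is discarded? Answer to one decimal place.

4:3 is narrower than 5:3, so the crop keeps the full height and trims the width.
(1.333)/(1.667) ≈ 0.800 of the area survives, leaving 20.00% discarded.

20.0%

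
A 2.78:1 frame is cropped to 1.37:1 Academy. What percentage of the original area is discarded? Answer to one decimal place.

The height stays; only width is cut (since 1.37:1 Academy is narrower than 2.78:1).
(1.370)/(2.780) ≈ 0.493 of the area survives, leaving 50.72% discarded.

50.7%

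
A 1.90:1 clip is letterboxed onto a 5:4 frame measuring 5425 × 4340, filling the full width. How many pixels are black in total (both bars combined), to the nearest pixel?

Content height = 5425 / 1.900 ≈ 2855.2632 px.
Black = 4340 − 2855.2632 = 1484.7368 px.
That's 1484.7368 × 5425 ≈ 8054697 black pixels.

8054697 pixels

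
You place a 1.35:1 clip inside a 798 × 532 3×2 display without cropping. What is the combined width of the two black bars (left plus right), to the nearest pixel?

80 px

1.35:1 is narrower than 3×2, so it spans the full height.
The clip is 532 × 1.350 ≈ 718.20 px wide.
Black = 798 − 718.20 = 79.80 px.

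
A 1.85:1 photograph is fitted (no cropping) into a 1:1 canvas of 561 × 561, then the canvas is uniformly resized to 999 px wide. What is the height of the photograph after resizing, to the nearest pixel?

At 561×561 the photograph is width-limited, so height = 561 / 1.850 ≈ 303.24 px.
Scaling 561 → 999 is ×1.7807, so the height becomes 303.24 × 1.7807 ≈ 540.00 px.

540 px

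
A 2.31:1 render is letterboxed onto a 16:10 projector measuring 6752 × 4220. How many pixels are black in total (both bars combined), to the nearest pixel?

Since 2.310 > 1.600, the render is width-limited.
The render is 6752 / 2.310 ≈ 2922.9437 px tall.
4220 − 2922.9437 = 1297.0563 px of bars.
Across the 6752-px span: 1297.0563 × 6752 ≈ 8757724 px.

8757724 pixels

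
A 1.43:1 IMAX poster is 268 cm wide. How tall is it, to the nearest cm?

187 cm

At 1.43:1 IMAX, 268 / 1.430 ≈ 187.41.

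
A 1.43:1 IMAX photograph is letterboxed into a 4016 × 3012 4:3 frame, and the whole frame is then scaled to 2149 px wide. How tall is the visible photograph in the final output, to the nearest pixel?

Fitted into 4016×3012, the photograph spans the width; its height is 4016 / 1.430 ≈ 2808.39 px.
The frame scales by 2149/4016 = 0.5351; 2808.39 × 0.5351 ≈ 1502.80 px.

1503 px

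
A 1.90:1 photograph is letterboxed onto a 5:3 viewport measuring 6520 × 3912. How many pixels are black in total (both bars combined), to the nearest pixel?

3132345 pixels

Since 1.900 > 1.667, the photograph is width-limited.
Content height = 6520 / 1.900 ≈ 3431.5789 px.
Black = 3912 − 3431.5789 = 480.4211 px.
Bar area = 480.4211 × 6520 ≈ 3132345 px.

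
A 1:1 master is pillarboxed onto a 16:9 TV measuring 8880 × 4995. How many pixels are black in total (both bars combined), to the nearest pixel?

1:1 (1.000) < 16:9 (1.778), so the master fills the height.
The master is 4995 × 1/1 ≈ 4995.0000 px wide.
Black = 8880 − 4995.0000 = 3885.0000 px.
Across the 4995-px span: 3885.0000 × 4995 ≈ 19405575 px.

19405575 pixels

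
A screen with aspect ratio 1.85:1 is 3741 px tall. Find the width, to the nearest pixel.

6921 px

Width = 3741 × 1.850 = 6920.85.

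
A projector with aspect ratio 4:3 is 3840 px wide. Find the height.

3840 / 4 × 3 = 2880.

2880 px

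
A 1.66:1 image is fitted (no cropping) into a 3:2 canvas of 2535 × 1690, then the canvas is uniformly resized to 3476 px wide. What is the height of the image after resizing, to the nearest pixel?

2094 px

At 2535×1690 the image is width-limited, so height = 2535 / 1.660 ≈ 1527.11 px.
The frame scales by 3476/2535 = 1.3712; 1527.11 × 1.3712 ≈ 2093.98 px.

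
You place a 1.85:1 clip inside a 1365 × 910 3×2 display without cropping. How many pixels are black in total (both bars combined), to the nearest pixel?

1.85:1 is wider than 3×2, so it spans the full width.
That makes the image 737.8378 px tall (1365 / 1.850).
Leftover height: 910 − 737.8378 = 172.1622 px.
Bar area = 172.1622 × 1365 ≈ 235001 px.

235001 pixels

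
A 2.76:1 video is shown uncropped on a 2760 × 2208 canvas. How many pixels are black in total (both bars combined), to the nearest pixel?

3334080 pixels

2.76:1 is wider than 5:4, so it spans the full width.
The video is 2760 / 2.760 ≈ 1000.0000 px tall.
Black = 2208 − 1000.0000 = 1208.0000 px.
Across the 2760-px span: 1208.0000 × 2760 ≈ 3334080 px.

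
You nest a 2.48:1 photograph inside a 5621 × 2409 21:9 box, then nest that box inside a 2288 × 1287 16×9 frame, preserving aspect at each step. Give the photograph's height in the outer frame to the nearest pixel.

923 px

First fit — 2.48:1 into 5621×2409 spans the width: 5621.00 × 2266.53.
21:9 in 2288×1287: fills the width, so the intermediate becomes 2288.00 × 980.57 — a scale of ×0.4070.
The photograph scales with it: height 2266.53 × 0.4070 ≈ 922.58.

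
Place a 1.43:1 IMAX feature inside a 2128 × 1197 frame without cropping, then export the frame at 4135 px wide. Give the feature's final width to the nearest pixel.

3326 px

Fitted into 2128×1197, the feature spans the height; its width is 1197 × 1.430 ≈ 1711.71 px.
The frame scales by 4135/2128 = 1.9431; 1711.71 × 1.9431 ≈ 3326.09 px.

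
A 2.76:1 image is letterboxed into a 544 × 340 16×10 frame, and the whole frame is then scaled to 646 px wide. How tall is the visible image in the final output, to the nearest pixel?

234 px

At 544×340 the image is width-limited, so height = 544 / 2.760 ≈ 197.10 px.
Resizing to 646 px wide multiplies everything by 1.1875: 197.10 → 234.06 px.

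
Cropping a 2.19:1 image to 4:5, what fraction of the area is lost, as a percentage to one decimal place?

63.5%

Going from 2.19:1 to 4:5 means cutting width while keeping height.
(0.800)/(2.190) ≈ 0.365 of the area survives, leaving 63.47% discarded.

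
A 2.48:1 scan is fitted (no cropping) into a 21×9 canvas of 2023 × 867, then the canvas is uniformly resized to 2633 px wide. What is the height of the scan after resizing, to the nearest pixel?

1062 px

In the 2023×867 frame the scan fills the width: height = 2023 / 2.480 ≈ 815.73 px.
Resizing to 2633 px wide multiplies everything by 1.3015: 815.73 → 1061.69 px.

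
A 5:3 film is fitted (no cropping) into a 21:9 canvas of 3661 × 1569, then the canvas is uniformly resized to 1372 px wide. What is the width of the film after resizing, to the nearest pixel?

980 px

At 3661×1569 the film is height-limited, so width = 1569 × 5/3 ≈ 2615.00 px.
Scaling 3661 → 1372 is ×0.3748, so the width becomes 2615.00 × 0.3748 ≈ 980.00 px.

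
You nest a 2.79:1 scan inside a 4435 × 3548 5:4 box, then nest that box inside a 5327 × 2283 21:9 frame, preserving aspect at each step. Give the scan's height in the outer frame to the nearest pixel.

1023 px

First fit — 2.79:1 into 4435×3548 spans the width: 4435.00 × 1589.61.
The 5:4 canvas is height-limited in 5327×2283, giving 2853.75 × 2283.00; scale factor 0.6435.
The scan scales with it: height 1589.61 × 0.6435 ≈ 1022.85.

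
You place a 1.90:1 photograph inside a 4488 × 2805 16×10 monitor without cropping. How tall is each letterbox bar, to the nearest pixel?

221 px

1.90:1 (1.900) > 16×10 (1.600), so the photograph fills the width.
That makes the image 2362.11 px tall (4488 / 1.900).
Leftover height: 2805 − 2362.11 = 442.89 px → 221.45 each side.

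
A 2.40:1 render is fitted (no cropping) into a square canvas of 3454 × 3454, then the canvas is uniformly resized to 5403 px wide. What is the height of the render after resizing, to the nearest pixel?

2251 px

In the 3454×3454 frame the render fills the width: height = 3454 / 2.400 ≈ 1439.17 px.
The frame scales by 5403/3454 = 1.5643; 1439.17 × 1.5643 ≈ 2251.25 px.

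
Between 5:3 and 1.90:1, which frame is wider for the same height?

1.90:1

5:3 = 1.667 and 1.9; 1.9 > 1.667.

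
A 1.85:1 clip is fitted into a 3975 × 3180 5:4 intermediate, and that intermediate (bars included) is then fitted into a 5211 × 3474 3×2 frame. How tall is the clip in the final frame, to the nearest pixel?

2347 px

First fit — 1.85:1 into 3975×3180 spans the width: 3975.00 × 2148.65.
The 5:4 canvas is height-limited in 5211×3474, giving 4342.50 × 3474.00; scale factor 1.0925.
Applying the same ×1.0925: 2148.65 → 2347.30.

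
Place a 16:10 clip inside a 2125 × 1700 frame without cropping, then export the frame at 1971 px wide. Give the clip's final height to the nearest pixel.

1232 px

At 2125×1700 the clip is width-limited, so height = 2125 × 10/16 ≈ 1328.12 px.
Scaling 2125 → 1971 is ×0.9275, so the height becomes 1328.12 × 0.9275 ≈ 1231.88 px.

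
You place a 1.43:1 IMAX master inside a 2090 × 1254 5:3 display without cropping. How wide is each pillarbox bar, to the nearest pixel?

148 px

1.43:1 IMAX (1.430) < 5:3 (1.667), so the master fills the height.
Content width = 1254 × 1.430 ≈ 1793.22 px.
2090 − 1793.22 = 296.78 px of bars (148.39 each).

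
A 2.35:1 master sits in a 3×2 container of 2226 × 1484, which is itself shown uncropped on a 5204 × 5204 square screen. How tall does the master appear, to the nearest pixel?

First fit — 2.35:1 into 2226×1484 spans the width: 2226.00 × 947.23.
Second fit — the 3×2 canvas into 5204×5204 spans the width: 5204.00 × 3469.33 (×2.3378 from 2226×1484).
The master scales with it: height 947.23 × 2.3378 ≈ 2214.47.

2214 px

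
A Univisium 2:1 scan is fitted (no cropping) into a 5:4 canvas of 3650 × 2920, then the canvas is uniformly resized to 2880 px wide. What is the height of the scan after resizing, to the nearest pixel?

In the 3650×2920 frame the scan fills the width: height = 3650 × 1/2 ≈ 1825.00 px.
Resizing to 2880 px wide multiplies everything by 0.7890: 1825.00 → 1440.00 px.

1440 px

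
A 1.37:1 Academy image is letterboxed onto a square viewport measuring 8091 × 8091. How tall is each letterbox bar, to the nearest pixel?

1.37:1 Academy (1.370) > square (1.000), so the image fills the width.
The image is 8091 / 1.370 ≈ 5905.84 px tall.
Leftover height: 8091 − 5905.84 = 2185.16 px → 1092.58 each side.

1093 px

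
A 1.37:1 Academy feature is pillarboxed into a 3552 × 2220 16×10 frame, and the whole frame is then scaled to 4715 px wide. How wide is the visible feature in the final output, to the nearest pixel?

Fitted into 3552×2220, the feature spans the height; its width is 2220 × 1.370 ≈ 3041.40 px.
The frame scales by 4715/3552 = 1.3274; 3041.40 × 1.3274 ≈ 4037.22 px.

4037 px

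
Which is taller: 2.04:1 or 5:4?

2.04 and 5:4 = 1.25; 2.04 > 1.25. The smaller width-to-height ratio is the taller frame.

5:4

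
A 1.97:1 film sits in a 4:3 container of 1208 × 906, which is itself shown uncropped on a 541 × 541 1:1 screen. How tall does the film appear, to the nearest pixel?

275 px

Inside the 1208×906 canvas the film is width-limited at 1208.00 × 613.20.
The 4:3 canvas is width-limited in 541×541, giving 541.00 × 405.75; scale factor 0.4478.
The film scales with it: height 613.20 × 0.4478 ≈ 274.62.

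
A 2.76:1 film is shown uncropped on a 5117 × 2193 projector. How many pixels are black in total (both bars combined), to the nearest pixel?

2.76:1 (2.760) > 21×9 (2.333), so the film fills the width.
Content height = 5117 / 2.760 ≈ 1853.9855 px.
Leftover height: 2193 − 1853.9855 = 339.0145 px.
That's 339.0145 × 5117 ≈ 1734737 black pixels.

1734737 pixels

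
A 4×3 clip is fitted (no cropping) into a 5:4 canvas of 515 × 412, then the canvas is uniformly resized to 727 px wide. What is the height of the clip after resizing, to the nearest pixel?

545 px

In the 515×412 frame the clip fills the width: height = 515 × 3/4 ≈ 386.25 px.
Resizing to 727 px wide multiplies everything by 1.4117: 386.25 → 545.25 px.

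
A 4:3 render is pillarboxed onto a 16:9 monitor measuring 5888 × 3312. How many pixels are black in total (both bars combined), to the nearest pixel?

4875264 pixels

4:3 is narrower than 16:9, so it spans the full height.
That makes the image 4416.0000 px wide (3312 × 4/3).
Black = 5888 − 4416.0000 = 1472.0000 px.
Across the 3312-px span: 1472.0000 × 3312 ≈ 4875264 px.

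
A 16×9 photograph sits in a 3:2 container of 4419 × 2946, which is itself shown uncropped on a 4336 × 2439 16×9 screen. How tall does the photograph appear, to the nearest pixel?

2058 px

First fit — 16×9 into 4419×2946 spans the width: 4419.00 × 2485.69.
3:2 in 4336×2439: fills the height, so the intermediate becomes 3658.50 × 2439.00 — a scale of ×0.8279.
The photograph scales with it: height 2485.69 × 0.8279 ≈ 2057.91.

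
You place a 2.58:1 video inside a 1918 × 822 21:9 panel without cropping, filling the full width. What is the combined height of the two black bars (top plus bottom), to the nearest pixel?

79 px

The video is 1918 / 2.580 ≈ 743.41 px tall.
Black = 822 − 743.41 = 78.59 px.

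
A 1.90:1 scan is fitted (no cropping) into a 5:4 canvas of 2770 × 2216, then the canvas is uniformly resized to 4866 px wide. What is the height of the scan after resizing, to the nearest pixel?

2561 px

Fitted into 2770×2216, the scan spans the width; its height is 2770 / 1.900 ≈ 1457.89 px.
Resizing to 4866 px wide multiplies everything by 1.7567: 1457.89 → 2561.05 px.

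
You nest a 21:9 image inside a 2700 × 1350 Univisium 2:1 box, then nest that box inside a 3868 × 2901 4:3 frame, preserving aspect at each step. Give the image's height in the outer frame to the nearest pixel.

Inside the 2700×1350 canvas the image is width-limited at 2700.00 × 1157.14.
Univisium 2:1 in 3868×2901: fills the width, so the intermediate becomes 3868.00 × 1934.00 — a scale of ×1.4326.
The image scales with it: height 1157.14 × 1.4326 ≈ 1657.71.

1658 px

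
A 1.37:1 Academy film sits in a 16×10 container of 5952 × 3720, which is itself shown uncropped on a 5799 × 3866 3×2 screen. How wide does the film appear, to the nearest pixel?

Inside the 5952×3720 canvas the film is height-limited at 5096.40 × 3720.00.
The 16×10 canvas is width-limited in 5799×3866, giving 5799.00 × 3624.38; scale factor 0.9743.
Applying the same ×0.9743: 5096.40 → 4965.39.

4965 px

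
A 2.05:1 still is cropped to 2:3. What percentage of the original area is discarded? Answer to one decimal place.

67.5%

2:3 is narrower than 2.05:1, so the crop keeps the full height and trims the width.
Fraction kept = (0.667)/(2.050) ≈ 32.52%, so 67.48% is lost.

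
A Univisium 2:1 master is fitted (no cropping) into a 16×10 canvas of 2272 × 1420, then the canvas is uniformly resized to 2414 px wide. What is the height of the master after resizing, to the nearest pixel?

1207 px

Fitted into 2272×1420, the master spans the width; its height is 2272 × 1/2 ≈ 1136.00 px.
Scaling 2272 → 2414 is ×1.0625, so the height becomes 1136.00 × 1.0625 ≈ 1207.00 px.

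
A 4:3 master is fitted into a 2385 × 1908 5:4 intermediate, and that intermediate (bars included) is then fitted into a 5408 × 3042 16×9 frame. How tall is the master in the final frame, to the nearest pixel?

4:3 in 2385×1908: fills the width, so the master is 2385.00 × 1788.75.
Second fit — the 5:4 canvas into 5408×3042 spans the height: 3802.50 × 3042.00 (×1.5943 from 2385×1908).
The master scales with it: height 1788.75 × 1.5943 ≈ 2851.88.

2852 px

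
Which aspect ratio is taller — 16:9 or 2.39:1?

16:9

16:9 = 1.778 and 2.39; 2.39 > 1.778. The smaller width-to-height ratio is the taller frame.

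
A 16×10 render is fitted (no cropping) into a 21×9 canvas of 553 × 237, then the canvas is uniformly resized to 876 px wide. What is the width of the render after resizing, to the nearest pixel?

601 px

At 553×237 the render is height-limited, so width = 237 × 16/10 ≈ 379.20 px.
Scaling 553 → 876 is ×1.5841, so the width becomes 379.20 × 1.5841 ≈ 600.69 px.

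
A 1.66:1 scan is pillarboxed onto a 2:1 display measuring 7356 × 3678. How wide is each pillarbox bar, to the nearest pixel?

Since 1.660 < 2.000, the scan is height-limited.
That makes the image 6105.48 px wide (3678 × 1.660).
Black = 7356 − 6105.48 = 1250.52 px, or 625.26 per bar.

625 px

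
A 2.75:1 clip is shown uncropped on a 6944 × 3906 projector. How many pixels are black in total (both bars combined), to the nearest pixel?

9589033 pixels

2.75:1 (2.750) > 16×9 (1.778), so the clip fills the width.
The clip is 6944 / 2.750 ≈ 2525.0909 px tall.
Black = 3906 − 2525.0909 = 1380.9091 px.
Across the 6944-px span: 1380.9091 × 6944 ≈ 9589033 px.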